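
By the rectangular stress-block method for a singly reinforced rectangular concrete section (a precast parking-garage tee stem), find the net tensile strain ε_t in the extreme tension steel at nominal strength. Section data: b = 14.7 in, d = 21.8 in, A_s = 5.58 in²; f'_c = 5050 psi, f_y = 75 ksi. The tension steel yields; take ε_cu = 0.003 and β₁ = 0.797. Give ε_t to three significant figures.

ε_t ≈ 0.00486

a = A_s f_y/(0.85 f'_c b) = 6.632 in.
β₁ = 0.797, so c = a/β₁ = 6.632/0.797 = 8.321 in.
From the linear strain diagram with ε_cu = 0.003: ε_t = 0.003 (d − c)/c = 0.003 × (21.8 − 8.321)/8.321 = 0.00486.
ε_t is between 0.004 and 0.005 — transition zone.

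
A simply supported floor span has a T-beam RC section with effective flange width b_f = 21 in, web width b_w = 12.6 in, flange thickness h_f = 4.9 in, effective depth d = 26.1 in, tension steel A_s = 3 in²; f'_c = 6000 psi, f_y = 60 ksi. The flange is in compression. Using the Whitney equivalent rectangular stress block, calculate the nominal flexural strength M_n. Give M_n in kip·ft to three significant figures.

M_n ≈ 379 kip·ft

Tension: T = A_s f_y = 3 × 60 = 180 kips.
Try a within the flange: a = T/(0.85 f'_c b_f) = 180/(0.85 × 6 × 21) = 1.681 in.
Since a = 1.681 ≤ h_f = 4.9 in, the stress block lies entirely in the flange; analyse as a rectangular beam of width b_f.
M_n = T(d − a/2) = 180 × (26.1 − 0.8405) = 4546.7 kip·in.
M_n = 4546.7/12 = 378.89 kip·ft.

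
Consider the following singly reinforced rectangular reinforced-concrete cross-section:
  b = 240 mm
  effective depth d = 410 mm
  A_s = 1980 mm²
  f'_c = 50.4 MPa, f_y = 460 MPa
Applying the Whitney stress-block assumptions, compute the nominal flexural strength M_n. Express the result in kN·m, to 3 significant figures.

M_n ≈ 333 kN·m

T = A_s f_y = 1980 × 460 = 910800 N = 910.8 kN.
From C = T: a = T/(0.85 f'_c b) = 910800/(0.85 × 50.4 × 240) = 88.59 mm.
M_n = T(d − a/2) = 910.8 kN × (410 − 44.295) mm = 333.08 kN·m.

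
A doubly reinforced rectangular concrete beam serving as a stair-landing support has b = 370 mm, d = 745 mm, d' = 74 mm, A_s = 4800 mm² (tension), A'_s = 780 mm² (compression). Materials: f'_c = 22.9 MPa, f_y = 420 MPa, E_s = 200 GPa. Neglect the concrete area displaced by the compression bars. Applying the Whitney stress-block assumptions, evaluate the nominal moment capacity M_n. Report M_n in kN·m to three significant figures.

M_n ≈ 1280 kN·m

Assume both tension and compression steel yield.
Net tension couple steel: A_s − A'_s = 4020 mm².
a = (A_s − A'_s) f_y / (0.85 f'_c b) = 1688400/(0.85 × 22.9 × 370) = 234.43 mm.
c = a/β₁ = 234.43/0.85 = 275.80 mm; ε'_s = 0.003(c − d')/c = 0.0022 ≥ f_y/E_s = 0.0021, so compression steel does yield.
M_n = (A_s − A'_s) f_y (d − a/2) + A'_s f_y (d − d') = [1688400 × (745 − 117.215) + 327600 × (745 − 74)] × 10⁻⁶ = 1059.95 + 219.82 = 1279.77 kN·m.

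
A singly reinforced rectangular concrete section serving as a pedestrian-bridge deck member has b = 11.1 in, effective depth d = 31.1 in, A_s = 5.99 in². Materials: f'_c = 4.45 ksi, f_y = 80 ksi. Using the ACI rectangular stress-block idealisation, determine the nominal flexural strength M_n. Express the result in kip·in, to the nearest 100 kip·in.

T = A_s f_y = 5.99 × 80 = 479.2 kips.
a = T/(0.85 f'_c b) = 479.2/(0.85 × 4.45 × 11.1) = 11.413 in.
M_n = T(d − a/2) = 479.2 × (31.1 − 5.7065) = 12168.6 kip·in.

M_n ≈ 12200 kip·in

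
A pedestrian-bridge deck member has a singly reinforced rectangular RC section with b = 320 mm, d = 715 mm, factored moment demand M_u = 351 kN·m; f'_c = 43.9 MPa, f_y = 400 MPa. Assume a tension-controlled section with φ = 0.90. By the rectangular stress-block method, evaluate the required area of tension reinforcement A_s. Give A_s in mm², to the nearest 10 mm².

M_n = M_u/φ = 351/0.90 = 390 kN·m.
With M_n = 0.85 f'_c a b (d − a/2), solve the quadratic for a:
a = d − √(d² − 2M_n/(0.85 f'_c b)) = 715 − √(715² − 2 × 390×10⁶/(0.85 × 43.9 × 320)) = 47.24 mm.
A_s = 0.85 f'_c a b / f_y = 0.85 × 43.9 × 47.24 × 320 / 400 = 1410.2 mm².

A_s ≈ 1410 mm²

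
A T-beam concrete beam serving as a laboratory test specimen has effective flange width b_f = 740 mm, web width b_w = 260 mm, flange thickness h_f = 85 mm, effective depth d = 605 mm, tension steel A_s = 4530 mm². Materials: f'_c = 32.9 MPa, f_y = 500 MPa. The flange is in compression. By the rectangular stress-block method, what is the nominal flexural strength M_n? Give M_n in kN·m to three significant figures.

Tension: T = A_s f_y = 4530 × 500 = 2265000 N.
Try a within the flange: a = T/(0.85 f'_c b_f) = 2265000/(0.85 × 32.9 × 740) = 109.45 mm.
a = 109.45 > h_f = 85 mm: the block extends into the web. Split into flange-overhang and web parts.
C_f = 0.85 f'_c (b_f − b_w) h_f = 0.85 × 32.9 × (740 − 260) × 85 = 1140972 N.
Remaining web compression depth: a_w = (T − C_f)/(0.85 f'_c b_w) = (2265000 − 1140972)/(0.85 × 32.9 × 260) = 154.59 mm.
M_n = C_f(d − h_f/2) + (T − C_f)(d − a_w/2) = 1140972 × (605 − 42.5) + 1124028 × (605 − 77.295) = 641.80 + 593.16 = 1234.96 × 10⁶ N·mm.
M_n = 1234.96 kN·m.

M_n ≈ 1230 kN·m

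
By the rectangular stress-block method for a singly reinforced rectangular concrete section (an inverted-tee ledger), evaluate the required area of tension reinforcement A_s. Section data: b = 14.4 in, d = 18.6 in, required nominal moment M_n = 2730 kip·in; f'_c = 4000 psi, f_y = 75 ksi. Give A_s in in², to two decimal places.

From M_n = 0.85 f'_c a b (d − a/2):
a = d − √(d² − 2M_n/(0.85 f'_c b)) = 18.6 − √(18.6² − 2 × 2730/(0.85 × 4 × 14.4)) = 3.289 in.
A_s = 0.85 f'_c a b / f_y = 0.85 × 4 × 3.289 × 14.4 / 75 = 2.147 in².

A_s ≈ 2.15 in²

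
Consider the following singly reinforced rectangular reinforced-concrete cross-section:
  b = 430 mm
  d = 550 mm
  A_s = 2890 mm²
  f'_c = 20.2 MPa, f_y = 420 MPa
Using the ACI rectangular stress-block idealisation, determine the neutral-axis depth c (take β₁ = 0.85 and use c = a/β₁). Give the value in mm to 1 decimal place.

T = A_s f_y = 2890 × 420 = 1213800 N = 1213.8 kN.
Setting C = 0.85 f'_c a b equal to T: a = 1213800/(0.85 × 20.2 × 430) = 164.402 mm.
With β₁ = 0.85, c = a/β₁ = 164.402/0.85 = 193.4 mm.

c ≈ 193.4 mm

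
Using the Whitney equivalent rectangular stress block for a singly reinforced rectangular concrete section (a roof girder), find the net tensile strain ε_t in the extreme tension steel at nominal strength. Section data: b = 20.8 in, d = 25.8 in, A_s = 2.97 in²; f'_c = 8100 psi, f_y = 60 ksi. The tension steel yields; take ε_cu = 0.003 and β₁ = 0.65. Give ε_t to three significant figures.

a = A_s f_y/(0.85 f'_c b) = 1.244 in.
β₁ = 0.65, so c = a/β₁ = 1.244/0.65 = 1.914 in.
From the linear strain diagram with ε_cu = 0.003: ε_t = 0.003 (d − c)/c = 0.003 × (25.8 − 1.914)/1.914 = 0.0374.
Since ε_t ≥ 0.005, the section is tension-controlled.

ε_t ≈ 0.0374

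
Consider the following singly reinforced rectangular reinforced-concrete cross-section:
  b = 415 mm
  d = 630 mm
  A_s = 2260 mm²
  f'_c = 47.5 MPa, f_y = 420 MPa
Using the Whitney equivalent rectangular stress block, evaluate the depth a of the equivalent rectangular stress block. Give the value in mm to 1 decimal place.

T = A_s f_y = 2260 × 420 = 949200 N = 949.2 kN.
Setting C = 0.85 f'_c a b equal to T: a = 949200/(0.85 × 47.5 × 415) = 56.6 mm.

a ≈ 56.6 mm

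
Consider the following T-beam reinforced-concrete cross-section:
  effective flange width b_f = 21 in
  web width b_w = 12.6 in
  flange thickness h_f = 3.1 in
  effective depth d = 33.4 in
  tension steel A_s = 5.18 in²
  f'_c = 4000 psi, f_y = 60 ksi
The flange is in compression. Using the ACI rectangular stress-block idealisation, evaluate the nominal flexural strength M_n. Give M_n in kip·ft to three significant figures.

Tension: T = A_s f_y = 5.18 × 60 = 310.8 kips.
Try a within the flange: a = T/(0.85 f'_c b_f) = 310.8/(0.85 × 4 × 21) = 4.353 in.
a = 4.353 > h_f = 3.1 in: the block extends into the web. Split into flange-overhang and web parts.
C_f = 0.85 f'_c (b_f − b_w) h_f = 0.85 × 4 × (21 − 12.6) × 3.1 = 88.5 kips.
Remaining web compression depth: a_w = (T − C_f)/(0.85 f'_c b_w) = (310.8 − 88.5)/(0.85 × 4 × 12.6) = 5.189 in.
M_n = C_f(d − h_f/2) + (T − C_f)(d − a_w/2) = 88.5 × (33.4 − 1.55) + 222.3 × (33.4 − 2.5945) = 2818.7 + 6848.1 = 9666.8 kip·in.
M_n = 9666.8/12 = 805.57 kip·ft.

M_n ≈ 806 kip·ft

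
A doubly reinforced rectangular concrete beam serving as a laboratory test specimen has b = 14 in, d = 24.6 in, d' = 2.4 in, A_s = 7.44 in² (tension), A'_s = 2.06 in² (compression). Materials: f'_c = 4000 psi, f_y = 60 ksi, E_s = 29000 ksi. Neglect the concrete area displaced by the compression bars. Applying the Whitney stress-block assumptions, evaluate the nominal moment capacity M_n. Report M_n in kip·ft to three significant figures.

Assume both steels yield.
a = (A_s − A'_s) f_y/(0.85 f'_c b) = (7.44 − 2.06) × 60/(0.85 × 4 × 14) = 6.782 in.
c = a/β₁ = 6.782/0.85 = 7.979 in; ε'_s = 0.003(c − d')/c = 0.0021 ≥ ε_y = 0.0021, so the compression steel yields.
M_n = (A_s − A'_s) f_y (d − a/2) + A'_s f_y (d − d') = 322.8 × (24.6 − 3.391) + 123.6 × (24.6 − 2.4) = 6846.3 + 2743.9 = 9590.2 kip·in = 9590.2/12 = 799.18 kip·ft.

M_n ≈ 799 kip·ft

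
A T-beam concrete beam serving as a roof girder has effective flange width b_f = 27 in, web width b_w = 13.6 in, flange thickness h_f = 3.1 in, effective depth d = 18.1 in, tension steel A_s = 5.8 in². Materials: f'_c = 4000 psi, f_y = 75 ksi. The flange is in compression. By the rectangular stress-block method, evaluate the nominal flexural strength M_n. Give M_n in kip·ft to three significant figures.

M_n ≈ 560 kip·ft

Tension: T = A_s f_y = 5.8 × 75 = 435 kips.
Try a within the flange: a = T/(0.85 f'_c b_f) = 435/(0.85 × 4 × 27) = 4.739 in.
a = 4.739 > h_f = 3.1 in: the block extends into the web. Split into flange-overhang and web parts.
C_f = 0.85 f'_c (b_f − b_w) h_f = 0.85 × 4 × (27 − 13.6) × 3.1 = 141.2 kips.
Remaining web compression depth: a_w = (T − C_f)/(0.85 f'_c b_w) = (435 − 141.2)/(0.85 × 4 × 13.6) = 6.354 in.
M_n = C_f(d − h_f/2) + (T − C_f)(d − a_w/2) = 141.2 × (18.1 − 1.55) + 293.8 × (18.1 − 3.177) = 2336.9 + 4384.4 = 6721.3 kip·in.
M_n = 6721.3/12 = 560.11 kip·ft.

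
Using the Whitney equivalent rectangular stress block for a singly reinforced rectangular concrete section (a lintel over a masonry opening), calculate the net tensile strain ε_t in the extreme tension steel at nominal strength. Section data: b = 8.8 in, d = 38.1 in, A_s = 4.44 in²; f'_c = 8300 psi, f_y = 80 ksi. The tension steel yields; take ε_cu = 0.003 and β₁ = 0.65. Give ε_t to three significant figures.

ε_t ≈ 0.00999

a = A_s f_y/(0.85 f'_c b) = 5.721 in.
β₁ = 0.65, so c = a/β₁ = 5.721/0.65 = 8.802 in.
From the linear strain diagram with ε_cu = 0.003: ε_t = 0.003 (d − c)/c = 0.003 × (38.1 − 8.802)/8.802 = 0.00999.
Since ε_t ≥ 0.005, the section is tension-controlled.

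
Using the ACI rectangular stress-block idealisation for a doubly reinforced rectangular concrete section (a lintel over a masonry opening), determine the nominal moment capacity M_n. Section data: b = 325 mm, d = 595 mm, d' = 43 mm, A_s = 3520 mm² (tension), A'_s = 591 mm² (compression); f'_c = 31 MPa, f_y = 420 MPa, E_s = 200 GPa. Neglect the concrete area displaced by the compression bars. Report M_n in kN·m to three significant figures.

M_n ≈ 781 kN·m

Assume both tension and compression steel yield.
Net tension couple steel: A_s − A'_s = 2929 mm².
a = (A_s − A'_s) f_y / (0.85 f'_c b) = 1230180/(0.85 × 31 × 325) = 143.65 mm.
c = a/β₁ = 143.65/0.829 = 173.28 mm; ε'_s = 0.003(c − d')/c = 0.0023 ≥ f_y/E_s = 0.0021, so compression steel does yield.
M_n = (A_s − A'_s) f_y (d − a/2) + A'_s f_y (d − d') = [1230180 × (595 − 71.825) + 248220 × (595 − 43)] × 10⁻⁶ = 643.60 + 137.02 = 780.62 kN·m.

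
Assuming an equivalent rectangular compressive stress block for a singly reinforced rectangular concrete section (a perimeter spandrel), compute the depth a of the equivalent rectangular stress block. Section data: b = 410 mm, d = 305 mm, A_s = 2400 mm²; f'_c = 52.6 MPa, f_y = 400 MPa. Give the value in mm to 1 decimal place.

T = A_s f_y = 2400 × 400 = 960000 N = 960 kN.
Setting C = 0.85 f'_c a b equal to T: a = 960000/(0.85 × 52.6 × 410) = 52.4 mm.

a ≈ 52.4 mm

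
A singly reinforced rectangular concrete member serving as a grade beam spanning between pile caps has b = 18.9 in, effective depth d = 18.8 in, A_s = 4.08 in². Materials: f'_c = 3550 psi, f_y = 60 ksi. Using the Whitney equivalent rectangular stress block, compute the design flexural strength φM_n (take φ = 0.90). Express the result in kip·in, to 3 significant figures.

T = A_s f_y = 4.08 × 60 = 244.8 kips.
a = T/(0.85 f'_c b) = 244.8/(0.85 × 3.55 × 18.9) = 4.292 in.
M_n = T(d − a/2) = 244.8 × (18.8 − 2.146) = 4076.9 kip·in.
φM_n = 0.90 × 4076.9 = 3669.2 kip·in.

φM_n ≈ 3670 kip·in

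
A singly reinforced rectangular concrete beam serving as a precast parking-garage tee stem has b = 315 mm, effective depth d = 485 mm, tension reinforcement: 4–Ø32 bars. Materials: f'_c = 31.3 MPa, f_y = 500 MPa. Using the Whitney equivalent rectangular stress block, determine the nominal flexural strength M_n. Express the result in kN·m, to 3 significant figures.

M_n ≈ 626 kN·m

A_s = 4 × 804 = 3216 mm².
T = A_s f_y = 3216 × 500 = 1608000 N = 1608 kN.
From C = T: a = T/(0.85 f'_c b) = 1608000/(0.85 × 31.3 × 315) = 191.87 mm.
M_n = T(d − a/2) = 1608 kN × (485 − 95.935) mm = 625.62 kN·m.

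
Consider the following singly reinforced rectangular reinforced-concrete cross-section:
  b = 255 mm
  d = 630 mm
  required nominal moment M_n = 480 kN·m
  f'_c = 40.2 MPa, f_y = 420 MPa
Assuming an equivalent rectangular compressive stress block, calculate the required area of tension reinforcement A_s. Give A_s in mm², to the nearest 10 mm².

With M_n = 0.85 f'_c a b (d − a/2), solve the quadratic for a:
a = d − √(d² − 2M_n/(0.85 f'_c b)) = 630 − √(630² − 2 × 480×10⁶/(0.85 × 40.2 × 255)) = 94.53 mm.
A_s = 0.85 f'_c a b / f_y = 0.85 × 40.2 × 94.53 × 255 / 420 = 1961.1 mm².

A_s ≈ 1960 mm²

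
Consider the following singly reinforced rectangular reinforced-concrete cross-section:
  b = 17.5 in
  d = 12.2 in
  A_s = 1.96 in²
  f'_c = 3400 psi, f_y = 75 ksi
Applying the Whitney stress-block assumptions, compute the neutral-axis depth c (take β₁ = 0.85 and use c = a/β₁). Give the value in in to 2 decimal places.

T = A_s f_y = 1.96 × 75 = 147 kips.
a = T/(0.85 f'_c b) = 147/(0.85 × 3.4 × 17.5) = 2.9066 in.
With β₁ = 0.85, c = a/β₁ = 2.9066/0.85 = 3.42 in.

c ≈ 3.42 in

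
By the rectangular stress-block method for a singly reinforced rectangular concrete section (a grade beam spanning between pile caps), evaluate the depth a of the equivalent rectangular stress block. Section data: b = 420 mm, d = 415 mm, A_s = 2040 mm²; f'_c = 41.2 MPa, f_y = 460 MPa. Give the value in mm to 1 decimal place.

a ≈ 63.8 mm

T = A_s f_y = 2040 × 460 = 938400 N = 938.4 kN.
Setting C = 0.85 f'_c a b equal to T: a = 938400/(0.85 × 41.2 × 420) = 63.8 mm.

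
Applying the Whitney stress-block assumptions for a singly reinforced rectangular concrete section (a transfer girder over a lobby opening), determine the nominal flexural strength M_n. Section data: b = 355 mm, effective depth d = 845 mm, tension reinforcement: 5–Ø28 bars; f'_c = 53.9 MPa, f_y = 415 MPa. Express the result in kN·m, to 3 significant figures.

M_n ≈ 1030 kN·m

A_s = 5 × 616 = 3080 mm².
T = A_s f_y = 3080 × 415 = 1278200 N = 1278.2 kN.
From C = T: a = T/(0.85 f'_c b) = 1278200/(0.85 × 53.9 × 355) = 78.59 mm.
M_n = T(d − a/2) = 1278.2 kN × (845 − 39.295) mm = 1029.85 kN·m.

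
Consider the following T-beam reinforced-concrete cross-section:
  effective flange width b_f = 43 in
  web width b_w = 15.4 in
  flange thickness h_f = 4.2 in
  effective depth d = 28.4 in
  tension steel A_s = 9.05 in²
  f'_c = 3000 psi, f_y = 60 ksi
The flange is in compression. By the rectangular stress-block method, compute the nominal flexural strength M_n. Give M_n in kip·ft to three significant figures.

Tension: T = A_s f_y = 9.05 × 60 = 543 kips.
Try a within the flange: a = T/(0.85 f'_c b_f) = 543/(0.85 × 3 × 43) = 4.952 in.
a = 4.952 > h_f = 4.2 in: the block extends into the web. Split into flange-overhang and web parts.
C_f = 0.85 f'_c (b_f − b_w) h_f = 0.85 × 3 × (43 − 15.4) × 4.2 = 295.6 kips.
Remaining web compression depth: a_w = (T − C_f)/(0.85 f'_c b_w) = (543 − 295.6)/(0.85 × 3 × 15.4) = 6.300 in.
M_n = C_f(d − h_f/2) + (T − C_f)(d − a_w/2) = 295.6 × (28.4 − 2.1) + 247.4 × (28.4 − 3.15) = 7774.3 + 6246.9 = 14021.2 kip·in.
M_n = 14021.2/12 = 1168.43 kip·ft.

M_n ≈ 1170 kip·ft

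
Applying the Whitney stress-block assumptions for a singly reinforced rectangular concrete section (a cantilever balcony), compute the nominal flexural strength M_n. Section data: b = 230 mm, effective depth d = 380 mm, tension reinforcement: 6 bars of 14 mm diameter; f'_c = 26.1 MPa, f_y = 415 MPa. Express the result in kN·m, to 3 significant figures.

M_n ≈ 131 kN·m

A_s = 6 × 154 = 924 mm².
T = A_s f_y = 924 × 415 = 383460 N = 383.46 kN.
From C = T: a = T/(0.85 f'_c b) = 383460/(0.85 × 26.1 × 230) = 75.15 mm.
M_n = T(d − a/2) = 383.46 kN × (380 − 37.575) mm = 131.31 kN·m.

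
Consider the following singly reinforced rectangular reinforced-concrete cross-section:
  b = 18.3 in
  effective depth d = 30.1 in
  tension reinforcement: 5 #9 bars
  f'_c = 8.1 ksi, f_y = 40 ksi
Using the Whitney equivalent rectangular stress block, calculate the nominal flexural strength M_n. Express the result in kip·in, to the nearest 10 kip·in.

A_s = 5 × 1 = 5 in².
T = A_s f_y = 5 × 40 = 200 kips.
a = T/(0.85 f'_c b) = 200/(0.85 × 8.1 × 18.3) = 1.587 in.
M_n = T(d − a/2) = 200 × (30.1 − 0.7935) = 5861.3 kip·in.

M_n ≈ 5860 kip·in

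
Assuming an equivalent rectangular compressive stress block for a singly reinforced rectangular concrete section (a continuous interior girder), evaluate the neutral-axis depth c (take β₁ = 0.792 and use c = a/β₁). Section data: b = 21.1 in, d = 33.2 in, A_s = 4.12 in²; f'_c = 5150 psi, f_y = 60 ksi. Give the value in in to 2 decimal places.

T = A_s f_y = 4.12 × 60 = 247.2 kips.
a = T/(0.85 f'_c b) = 247.2/(0.85 × 5.15 × 21.1) = 2.6763 in.
With β₁ = 0.792, c = a/β₁ = 2.6763/0.792 = 3.38 in.

c ≈ 3.38 in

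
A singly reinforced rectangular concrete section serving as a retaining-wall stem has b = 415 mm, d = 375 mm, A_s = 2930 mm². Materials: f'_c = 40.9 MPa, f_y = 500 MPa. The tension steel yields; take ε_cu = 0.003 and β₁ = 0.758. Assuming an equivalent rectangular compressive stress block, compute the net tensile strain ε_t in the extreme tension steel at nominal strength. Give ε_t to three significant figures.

ε_t ≈ 0.00540

a = A_s f_y/(0.85 f'_c b) = 101.54 mm.
β₁ = 0.758, so c = a/β₁ = 101.54/0.758 = 133.96 mm.
From the linear strain diagram with ε_cu = 0.003: ε_t = 0.003 (d − c)/c = 0.003 × (375 − 133.96)/133.96 = 0.00540.
Since ε_t ≥ 0.005, the section is tension-controlled.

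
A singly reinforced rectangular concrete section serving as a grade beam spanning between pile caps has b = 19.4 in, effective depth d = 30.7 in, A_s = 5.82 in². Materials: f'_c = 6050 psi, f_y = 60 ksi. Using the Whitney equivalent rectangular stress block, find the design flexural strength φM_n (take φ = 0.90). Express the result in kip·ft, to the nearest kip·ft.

φM_n ≈ 758 kip·ft

T = A_s f_y = 5.82 × 60 = 349.2 kips.
a = T/(0.85 f'_c b) = 349.2/(0.85 × 6.05 × 19.4) = 3.500 in.
M_n = T(d − a/2) = 349.2 × (30.7 − 1.75) = 10109.3 kip·in = 10109.3/12 = 842.44 kip·ft.
φM_n = 0.90 × 842.44 = 758.20 kip·ft.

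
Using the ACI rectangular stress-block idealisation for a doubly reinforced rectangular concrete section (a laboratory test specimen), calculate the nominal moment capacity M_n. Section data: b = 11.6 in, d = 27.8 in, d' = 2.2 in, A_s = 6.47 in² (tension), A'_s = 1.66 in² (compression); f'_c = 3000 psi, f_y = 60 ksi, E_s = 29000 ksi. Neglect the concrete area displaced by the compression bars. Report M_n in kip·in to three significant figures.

Assume both steels yield.
a = (A_s − A'_s) f_y/(0.85 f'_c b) = (6.47 − 1.66) × 60/(0.85 × 3 × 11.6) = 9.757 in.
c = a/β₁ = 9.757/0.85 = 11.479 in; ε'_s = 0.003(c − d')/c = 0.0024 ≥ ε_y = 0.0021, so the compression steel yields.
M_n = (A_s − A'_s) f_y (d − a/2) + A'_s f_y (d − d') = 288.6 × (27.8 − 4.8785) + 99.6 × (27.8 − 2.2) = 6615.1 + 2549.8 = 9164.9 kip·in.

M_n ≈ 9160 kip·in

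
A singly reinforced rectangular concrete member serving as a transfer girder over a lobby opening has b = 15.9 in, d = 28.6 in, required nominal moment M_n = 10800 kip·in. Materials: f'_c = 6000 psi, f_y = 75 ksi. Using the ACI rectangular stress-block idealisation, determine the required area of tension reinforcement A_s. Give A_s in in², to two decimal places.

From M_n = 0.85 f'_c a b (d − a/2):
a = d − √(d² − 2M_n/(0.85 f'_c b)) = 28.6 − √(28.6² − 2 × 10800/(0.85 × 6 × 15.9)) = 5.114 in.
A_s = 0.85 f'_c a b / f_y = 0.85 × 6 × 5.114 × 15.9 / 75 = 5.529 in².

A_s ≈ 5.53 in²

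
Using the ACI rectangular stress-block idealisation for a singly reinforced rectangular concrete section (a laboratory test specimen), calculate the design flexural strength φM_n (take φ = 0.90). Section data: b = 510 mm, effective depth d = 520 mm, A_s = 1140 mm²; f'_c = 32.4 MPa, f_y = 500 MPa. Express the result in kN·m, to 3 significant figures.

T = A_s f_y = 1140 × 500 = 570000 N = 570 kN.
From C = T: a = T/(0.85 f'_c b) = 570000/(0.85 × 32.4 × 510) = 40.58 mm.
M_n = T(d − a/2) = 570 kN × (520 − 20.29) mm = 284.83 kN·m.
φM_n = 0.90 × 284.83 = 256.35 kN·m.

φM_n ≈ 256 kN·m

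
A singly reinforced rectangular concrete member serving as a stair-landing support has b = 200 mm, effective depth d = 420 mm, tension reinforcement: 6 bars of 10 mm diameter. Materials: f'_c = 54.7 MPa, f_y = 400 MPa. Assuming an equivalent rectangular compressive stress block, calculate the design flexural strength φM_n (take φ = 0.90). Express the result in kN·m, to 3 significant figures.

φM_n ≈ 69.5 kN·m

A_s = 6 × 78.5 = 471 mm².
T = A_s f_y = 471 × 400 = 188400 N = 188.4 kN.
From C = T: a = T/(0.85 f'_c b) = 188400/(0.85 × 54.7 × 200) = 20.26 mm.
M_n = T(d − a/2) = 188.4 kN × (420 − 10.13) mm = 77.22 kN·m.
φM_n = 0.90 × 77.22 = 69.50 kN·m.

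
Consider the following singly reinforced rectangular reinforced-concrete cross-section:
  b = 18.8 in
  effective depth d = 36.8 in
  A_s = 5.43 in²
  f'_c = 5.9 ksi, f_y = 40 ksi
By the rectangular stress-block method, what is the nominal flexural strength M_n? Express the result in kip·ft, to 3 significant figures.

M_n ≈ 645 kip·ft

T = A_s f_y = 5.43 × 40 = 217.2 kips.
a = T/(0.85 f'_c b) = 217.2/(0.85 × 5.9 × 18.8) = 2.304 in.
M_n = T(d − a/2) = 217.2 × (36.8 − 1.152) = 7742.7 kip·in = 7742.7/12 = 645.23 kip·ft.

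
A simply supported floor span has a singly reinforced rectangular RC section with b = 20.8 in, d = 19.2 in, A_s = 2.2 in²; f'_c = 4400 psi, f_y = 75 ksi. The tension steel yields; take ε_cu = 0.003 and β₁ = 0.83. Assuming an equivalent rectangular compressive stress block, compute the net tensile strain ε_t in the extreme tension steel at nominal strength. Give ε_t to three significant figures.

ε_t ≈ 0.0195

a = A_s f_y/(0.85 f'_c b) = 2.121 in.
β₁ = 0.83, so c = a/β₁ = 2.121/0.83 = 2.555 in.
From the linear strain diagram with ε_cu = 0.003: ε_t = 0.003 (d − c)/c = 0.003 × (19.2 − 2.555)/2.555 = 0.0195.
Since ε_t ≥ 0.005, the section is tension-controlled.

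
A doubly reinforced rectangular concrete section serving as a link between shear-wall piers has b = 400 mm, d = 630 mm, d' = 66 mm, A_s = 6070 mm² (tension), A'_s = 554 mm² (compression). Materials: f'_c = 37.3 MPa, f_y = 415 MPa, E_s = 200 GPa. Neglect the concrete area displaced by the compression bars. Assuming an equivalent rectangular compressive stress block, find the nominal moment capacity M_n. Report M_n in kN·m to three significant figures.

M_n ≈ 1370 kN·m

Assume both tension and compression steel yield.
Net tension couple steel: A_s − A'_s = 5516 mm².
a = (A_s − A'_s) f_y / (0.85 f'_c b) = 2289140/(0.85 × 37.3 × 400) = 180.50 mm.
c = a/β₁ = 180.50/0.784 = 230.23 mm; ε'_s = 0.003(c − d')/c = 0.0021 ≥ f_y/E_s = 0.0021, so compression steel does yield.
M_n = (A_s − A'_s) f_y (d − a/2) + A'_s f_y (d − d') = [2289140 × (630 − 90.25) + 229910 × (630 − 66)] × 10⁻⁶ = 1235.56 + 129.67 = 1365.23 kN·m.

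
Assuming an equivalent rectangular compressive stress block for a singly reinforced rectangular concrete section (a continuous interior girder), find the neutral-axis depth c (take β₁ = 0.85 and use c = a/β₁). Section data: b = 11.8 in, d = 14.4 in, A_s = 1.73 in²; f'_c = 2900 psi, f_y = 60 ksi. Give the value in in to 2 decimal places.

T = A_s f_y = 1.73 × 60 = 103.8 kips.
a = T/(0.85 f'_c b) = 103.8/(0.85 × 2.9 × 11.8) = 3.5686 in.
With β₁ = 0.85, c = a/β₁ = 3.5686/0.85 = 4.20 in.

c ≈ 4.20 in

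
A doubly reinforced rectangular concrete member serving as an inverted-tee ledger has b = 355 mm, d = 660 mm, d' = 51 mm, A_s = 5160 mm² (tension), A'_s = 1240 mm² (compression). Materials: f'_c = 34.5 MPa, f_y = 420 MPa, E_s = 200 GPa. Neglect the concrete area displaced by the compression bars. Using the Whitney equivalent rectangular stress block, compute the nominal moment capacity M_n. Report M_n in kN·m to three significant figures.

Assume both tension and compression steel yield.
Net tension couple steel: A_s − A'_s = 3920 mm².
a = (A_s − A'_s) f_y / (0.85 f'_c b) = 1646400/(0.85 × 34.5 × 355) = 158.15 mm.
c = a/β₁ = 158.15/0.804 = 196.70 mm; ε'_s = 0.003(c − d')/c = 0.0022 ≥ f_y/E_s = 0.0021, so compression steel does yield.
M_n = (A_s − A'_s) f_y (d − a/2) + A'_s f_y (d − d') = [1646400 × (660 − 79.075) + 520800 × (660 − 51)] × 10⁻⁶ = 956.43 + 317.17 = 1273.60 kN·m.

M_n ≈ 1270 kN·m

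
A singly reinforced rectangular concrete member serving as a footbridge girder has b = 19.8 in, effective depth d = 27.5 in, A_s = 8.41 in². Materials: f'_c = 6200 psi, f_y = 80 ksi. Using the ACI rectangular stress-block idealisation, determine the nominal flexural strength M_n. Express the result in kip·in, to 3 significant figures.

T = A_s f_y = 8.41 × 80 = 672.8 kips.
a = T/(0.85 f'_c b) = 672.8/(0.85 × 6.2 × 19.8) = 6.448 in.
M_n = T(d − a/2) = 672.8 × (27.5 − 3.224) = 16332.9 kip·in.

M_n ≈ 16300 kip·in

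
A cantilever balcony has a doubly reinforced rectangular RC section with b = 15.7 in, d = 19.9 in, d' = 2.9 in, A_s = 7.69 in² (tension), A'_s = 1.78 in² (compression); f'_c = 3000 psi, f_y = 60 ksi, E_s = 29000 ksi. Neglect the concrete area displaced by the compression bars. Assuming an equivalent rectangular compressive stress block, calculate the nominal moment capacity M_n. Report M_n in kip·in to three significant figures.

Assume both steels yield.
a = (A_s − A'_s) f_y/(0.85 f'_c b) = (7.69 − 1.78) × 60/(0.85 × 3 × 15.7) = 8.857 in.
c = a/β₁ = 8.857/0.85 = 10.420 in; ε'_s = 0.003(c − d')/c = 0.0022 ≥ ε_y = 0.0021, so the compression steel yields.
M_n = (A_s − A'_s) f_y (d − a/2) + A'_s f_y (d − d') = 354.6 × (19.9 − 4.4285) + 106.8 × (19.9 − 2.9) = 5486.2 + 1815.6 = 7301.8 kip·in.

M_n ≈ 7300 kip·in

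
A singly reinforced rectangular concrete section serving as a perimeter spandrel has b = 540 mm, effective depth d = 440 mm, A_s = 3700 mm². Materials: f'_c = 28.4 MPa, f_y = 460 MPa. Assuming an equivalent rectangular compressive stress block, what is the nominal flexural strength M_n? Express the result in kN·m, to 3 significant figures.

T = A_s f_y = 3700 × 460 = 1702000 N = 1702 kN.
From C = T: a = T/(0.85 f'_c b) = 1702000/(0.85 × 28.4 × 540) = 130.57 mm.
M_n = T(d − a/2) = 1702 kN × (440 − 65.285) mm = 637.76 kN·m.

M_n ≈ 638 kN·m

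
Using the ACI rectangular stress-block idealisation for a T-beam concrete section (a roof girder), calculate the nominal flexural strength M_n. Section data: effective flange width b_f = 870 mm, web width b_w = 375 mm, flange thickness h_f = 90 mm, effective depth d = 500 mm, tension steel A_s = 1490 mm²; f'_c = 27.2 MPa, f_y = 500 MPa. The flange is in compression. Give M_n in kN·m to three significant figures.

M_n ≈ 359 kN·m

Tension: T = A_s f_y = 1490 × 500 = 745000 N.
Try a within the flange: a = T/(0.85 f'_c b_f) = 745000/(0.85 × 27.2 × 870) = 37.04 mm.
Since a = 37.04 ≤ h_f = 90 mm, the stress block lies entirely in the flange; analyse as a rectangular beam of width b_f.
M_n = T(d − a/2) = 745000 × (500 − 18.52) = 358.70 × 10⁶ N·mm.
M_n = 358.70 kN·m.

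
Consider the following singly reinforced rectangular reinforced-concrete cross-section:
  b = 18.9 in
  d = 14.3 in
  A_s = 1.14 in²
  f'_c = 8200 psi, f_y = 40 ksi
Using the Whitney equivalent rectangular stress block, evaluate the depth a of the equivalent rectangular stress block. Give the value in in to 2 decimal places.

T = A_s f_y = 1.14 × 40 = 45.6 kips.
a = T/(0.85 f'_c b) = 45.6/(0.85 × 8.2 × 18.9) = 0.35 in.

a ≈ 0.35 in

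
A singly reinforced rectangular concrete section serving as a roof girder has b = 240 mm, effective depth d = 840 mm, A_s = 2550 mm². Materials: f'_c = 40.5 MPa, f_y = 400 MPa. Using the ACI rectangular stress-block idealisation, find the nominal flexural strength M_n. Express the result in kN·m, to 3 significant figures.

M_n ≈ 794 kN·m

T = A_s f_y = 2550 × 400 = 1020000 N = 1020 kN.
From C = T: a = T/(0.85 f'_c b) = 1020000/(0.85 × 40.5 × 240) = 123.46 mm.
M_n = T(d − a/2) = 1020 kN × (840 − 61.73) mm = 793.84 kN·m.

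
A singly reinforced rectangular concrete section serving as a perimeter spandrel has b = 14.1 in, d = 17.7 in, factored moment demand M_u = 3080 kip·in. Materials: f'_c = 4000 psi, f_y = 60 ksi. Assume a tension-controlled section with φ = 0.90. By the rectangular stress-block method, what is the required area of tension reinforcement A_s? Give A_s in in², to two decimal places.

A_s ≈ 3.71 in²

M_n = M_u/φ = 3080/0.90 = 3422.22 kip·in.
From M_n = 0.85 f'_c a b (d − a/2):
a = d − √(d² − 2M_n/(0.85 f'_c b)) = 17.7 − √(17.7² − 2 × 3422.22/(0.85 × 4 × 14.1)) = 4.642 in.
A_s = 0.85 f'_c a b / f_y = 0.85 × 4 × 4.642 × 14.1 / 60 = 3.709 in².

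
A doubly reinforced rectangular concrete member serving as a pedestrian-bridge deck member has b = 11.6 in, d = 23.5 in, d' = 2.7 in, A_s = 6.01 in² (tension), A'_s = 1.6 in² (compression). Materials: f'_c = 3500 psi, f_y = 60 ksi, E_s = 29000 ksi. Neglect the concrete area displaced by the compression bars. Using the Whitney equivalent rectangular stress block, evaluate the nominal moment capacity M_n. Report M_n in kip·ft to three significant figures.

M_n ≈ 600 kip·ft

Assume both steels yield.
a = (A_s − A'_s) f_y/(0.85 f'_c b) = (6.01 − 1.6) × 60/(0.85 × 3.5 × 11.6) = 7.667 in.
c = a/β₁ = 7.667/0.85 = 9.020 in; ε'_s = 0.003(c − d')/c = 0.0021 ≥ ε_y = 0.0021, so the compression steel yields.
M_n = (A_s − A'_s) f_y (d − a/2) + A'_s f_y (d − d') = 264.6 × (23.5 − 3.8335) + 96 × (23.5 − 2.7) = 5203.8 + 1996.8 = 7200.6 kip·in = 7200.6/12 = 600.05 kip·ft.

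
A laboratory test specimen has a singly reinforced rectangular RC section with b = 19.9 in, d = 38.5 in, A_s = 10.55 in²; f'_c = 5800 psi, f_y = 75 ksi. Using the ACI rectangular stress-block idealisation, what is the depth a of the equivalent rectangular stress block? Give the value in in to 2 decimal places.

a ≈ 8.07 in

T = A_s f_y = 10.55 × 75 = 791.25 kips.
a = T/(0.85 f'_c b) = 791.25/(0.85 × 5.8 × 19.9) = 8.07 in.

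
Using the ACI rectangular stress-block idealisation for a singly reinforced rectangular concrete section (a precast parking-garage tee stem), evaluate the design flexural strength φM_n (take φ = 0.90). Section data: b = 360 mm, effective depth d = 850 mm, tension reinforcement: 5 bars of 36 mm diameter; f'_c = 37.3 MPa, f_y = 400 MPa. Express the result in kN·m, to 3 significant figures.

A_s = 5 × 1018 = 5090 mm².
T = A_s f_y = 5090 × 400 = 2036000 N = 2036 kN.
From C = T: a = T/(0.85 f'_c b) = 2036000/(0.85 × 37.3 × 360) = 178.38 mm.
M_n = T(d − a/2) = 2036 kN × (850 − 89.19) mm = 1549.01 kN·m.
φM_n = 0.90 × 1549.01 = 1394.11 kN·m.

φM_n ≈ 1390 kN·m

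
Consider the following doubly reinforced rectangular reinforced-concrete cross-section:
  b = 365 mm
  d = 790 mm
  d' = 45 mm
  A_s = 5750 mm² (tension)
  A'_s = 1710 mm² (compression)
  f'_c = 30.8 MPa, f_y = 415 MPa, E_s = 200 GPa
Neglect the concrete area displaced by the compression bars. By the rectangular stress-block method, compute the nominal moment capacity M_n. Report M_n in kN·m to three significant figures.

M_n ≈ 1710 kN·m

Assume both tension and compression steel yield.
Net tension couple steel: A_s − A'_s = 4040 mm².
a = (A_s − A'_s) f_y / (0.85 f'_c b) = 1676600/(0.85 × 30.8 × 365) = 175.46 mm.
c = a/β₁ = 175.46/0.83 = 211.40 mm; ε'_s = 0.003(c − d')/c = 0.0024 ≥ f_y/E_s = 0.0021, so compression steel does yield.
M_n = (A_s − A'_s) f_y (d − a/2) + A'_s f_y (d − d') = [1676600 × (790 − 87.73) + 709650 × (790 − 45)] × 10⁻⁶ = 1177.43 + 528.69 = 1706.12 kN·m.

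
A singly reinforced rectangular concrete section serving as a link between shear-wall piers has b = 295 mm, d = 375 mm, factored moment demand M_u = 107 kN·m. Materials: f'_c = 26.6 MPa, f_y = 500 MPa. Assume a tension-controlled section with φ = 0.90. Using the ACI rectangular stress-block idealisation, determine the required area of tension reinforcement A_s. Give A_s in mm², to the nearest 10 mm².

A_s ≈ 680 mm²

M_n = M_u/φ = 107/0.90 = 118.889 kN·m.
With M_n = 0.85 f'_c a b (d − a/2), solve the quadratic for a:
a = d − √(d² − 2M_n/(0.85 f'_c b)) = 375 − √(375² − 2 × 118.889×10⁶/(0.85 × 26.6 × 295)) = 51.00 mm.
A_s = 0.85 f'_c a b / f_y = 0.85 × 26.6 × 51.00 × 295 / 500 = 680.3 mm².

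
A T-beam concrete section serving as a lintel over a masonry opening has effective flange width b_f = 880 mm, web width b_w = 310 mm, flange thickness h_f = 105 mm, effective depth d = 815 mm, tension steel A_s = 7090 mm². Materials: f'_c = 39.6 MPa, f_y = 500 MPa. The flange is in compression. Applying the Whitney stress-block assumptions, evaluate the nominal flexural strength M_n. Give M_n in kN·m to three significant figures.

M_n ≈ 2670 kN·m

Tension: T = A_s f_y = 7090 × 500 = 3545000 N.
Try a within the flange: a = T/(0.85 f'_c b_f) = 3545000/(0.85 × 39.6 × 880) = 119.68 mm.
a = 119.68 > h_f = 105 mm: the block extends into the web. Split into flange-overhang and web parts.
C_f = 0.85 f'_c (b_f − b_w) h_f = 0.85 × 39.6 × (880 − 310) × 105 = 2014551 N.
Remaining web compression depth: a_w = (T − C_f)/(0.85 f'_c b_w) = (3545000 − 2014551)/(0.85 × 39.6 × 310) = 146.67 mm.
M_n = C_f(d − h_f/2) + (T − C_f)(d − a_w/2) = 2014551 × (815 − 52.5) + 1530449 × (815 − 73.335) = 1536.10 + 1135.08 = 2671.18 × 10⁶ N·mm.
M_n = 2671.18 kN·m.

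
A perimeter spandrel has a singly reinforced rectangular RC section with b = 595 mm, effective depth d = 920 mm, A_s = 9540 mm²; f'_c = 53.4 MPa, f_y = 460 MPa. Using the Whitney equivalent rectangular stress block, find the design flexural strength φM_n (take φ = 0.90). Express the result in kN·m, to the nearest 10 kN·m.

T = A_s f_y = 9540 × 460 = 4388400 N = 4388.4 kN.
From C = T: a = T/(0.85 f'_c b) = 4388400/(0.85 × 53.4 × 595) = 162.49 mm.
M_n = T(d − a/2) = 4388.4 kN × (920 − 81.245) mm = 3680.79 kN·m.
φM_n = 0.90 × 3680.79 = 3312.71 kN·m.

φM_n ≈ 3310 kN·m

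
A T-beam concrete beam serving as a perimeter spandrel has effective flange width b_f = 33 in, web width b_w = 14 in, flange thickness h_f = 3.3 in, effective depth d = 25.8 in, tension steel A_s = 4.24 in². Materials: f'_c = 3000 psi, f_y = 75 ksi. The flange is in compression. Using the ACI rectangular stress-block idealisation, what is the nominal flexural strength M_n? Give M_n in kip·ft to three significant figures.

M_n ≈ 633 kip·ft

Tension: T = A_s f_y = 4.24 × 75 = 318 kips.
Try a within the flange: a = T/(0.85 f'_c b_f) = 318/(0.85 × 3 × 33) = 3.779 in.
a = 3.779 > h_f = 3.3 in: the block extends into the web. Split into flange-overhang and web parts.
C_f = 0.85 f'_c (b_f − b_w) h_f = 0.85 × 3 × (33 − 14) × 3.3 = 159.9 kips.
Remaining web compression depth: a_w = (T − C_f)/(0.85 f'_c b_w) = (318 − 159.9)/(0.85 × 3 × 14) = 4.429 in.
M_n = C_f(d − h_f/2) + (T − C_f)(d − a_w/2) = 159.9 × (25.8 − 1.65) + 158.1 × (25.8 − 2.2145) = 3861.6 + 3728.9 = 7590.5 kip·in.
M_n = 7590.5/12 = 632.54 kip·ft.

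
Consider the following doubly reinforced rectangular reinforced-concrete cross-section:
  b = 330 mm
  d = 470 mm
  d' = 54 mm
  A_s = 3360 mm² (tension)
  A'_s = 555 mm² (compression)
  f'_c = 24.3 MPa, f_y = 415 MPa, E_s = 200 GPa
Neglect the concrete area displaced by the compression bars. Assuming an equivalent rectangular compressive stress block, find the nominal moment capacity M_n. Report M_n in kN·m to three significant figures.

M_n ≈ 544 kN·m

Assume both tension and compression steel yield.
Net tension couple steel: A_s − A'_s = 2805 mm².
a = (A_s − A'_s) f_y / (0.85 f'_c b) = 1164075/(0.85 × 24.3 × 330) = 170.78 mm.
c = a/β₁ = 170.78/0.85 = 200.92 mm; ε'_s = 0.003(c − d')/c = 0.0022 ≥ f_y/E_s = 0.0021, so compression steel does yield.
M_n = (A_s − A'_s) f_y (d − a/2) + A'_s f_y (d − d') = [1164075 × (470 − 85.39) + 230325 × (470 − 54)] × 10⁻⁶ = 447.71 + 95.82 = 543.53 kN·m.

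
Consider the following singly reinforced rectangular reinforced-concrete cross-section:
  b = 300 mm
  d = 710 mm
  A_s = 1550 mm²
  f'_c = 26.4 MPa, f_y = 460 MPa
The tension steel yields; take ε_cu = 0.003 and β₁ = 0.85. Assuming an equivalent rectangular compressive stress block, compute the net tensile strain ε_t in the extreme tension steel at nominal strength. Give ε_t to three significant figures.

ε_t ≈ 0.0141

a = A_s f_y/(0.85 f'_c b) = 105.91 mm.
β₁ = 0.85, so c = a/β₁ = 105.91/0.85 = 124.60 mm.
From the linear strain diagram with ε_cu = 0.003: ε_t = 0.003 (d − c)/c = 0.003 × (710 − 124.60)/124.60 = 0.0141.
Since ε_t ≥ 0.005, the section is tension-controlled.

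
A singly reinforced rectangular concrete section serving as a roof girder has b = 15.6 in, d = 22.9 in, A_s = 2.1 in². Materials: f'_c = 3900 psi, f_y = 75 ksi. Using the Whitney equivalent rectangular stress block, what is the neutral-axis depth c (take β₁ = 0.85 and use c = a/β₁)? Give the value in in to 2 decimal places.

T = A_s f_y = 2.1 × 75 = 157.5 kips.
a = T/(0.85 f'_c b) = 157.5/(0.85 × 3.9 × 15.6) = 3.0456 in.
With β₁ = 0.85, c = a/β₁ = 3.0456/0.85 = 3.58 in.

c ≈ 3.58 in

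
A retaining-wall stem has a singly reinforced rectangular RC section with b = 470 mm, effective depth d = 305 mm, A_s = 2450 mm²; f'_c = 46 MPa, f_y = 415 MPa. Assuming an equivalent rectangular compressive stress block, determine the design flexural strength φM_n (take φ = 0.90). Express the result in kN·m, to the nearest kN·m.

φM_n ≈ 254 kN·m

T = A_s f_y = 2450 × 415 = 1016750 N = 1016.75 kN.
From C = T: a = T/(0.85 f'_c b) = 1016750/(0.85 × 46 × 470) = 55.33 mm.
M_n = T(d − a/2) = 1016.75 kN × (305 − 27.665) mm = 281.98 kN·m.
φM_n = 0.90 × 281.98 = 253.78 kN·m.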